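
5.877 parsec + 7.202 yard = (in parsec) 5.877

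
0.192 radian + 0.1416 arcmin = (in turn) 0.03056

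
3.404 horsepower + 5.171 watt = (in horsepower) 3.411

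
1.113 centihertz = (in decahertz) 0.001113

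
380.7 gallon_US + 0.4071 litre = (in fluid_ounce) 4.874e+04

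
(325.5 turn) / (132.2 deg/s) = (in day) 0.01026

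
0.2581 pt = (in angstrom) 9.105e+05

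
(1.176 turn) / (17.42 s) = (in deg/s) 24.3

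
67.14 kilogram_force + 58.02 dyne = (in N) 658.4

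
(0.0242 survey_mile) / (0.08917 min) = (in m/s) 7.279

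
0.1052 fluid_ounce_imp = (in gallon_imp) 0.0006575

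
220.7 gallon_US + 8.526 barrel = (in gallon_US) 578.8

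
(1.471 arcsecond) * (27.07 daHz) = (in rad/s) 0.001931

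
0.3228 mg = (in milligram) 0.3228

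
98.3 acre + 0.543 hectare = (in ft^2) 4.34e+06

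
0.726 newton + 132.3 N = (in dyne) 1.33e+07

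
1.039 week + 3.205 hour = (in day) 7.407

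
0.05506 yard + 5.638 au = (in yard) 9.224e+11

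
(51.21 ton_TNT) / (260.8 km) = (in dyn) 8.216e+10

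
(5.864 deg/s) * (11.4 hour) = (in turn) 668.5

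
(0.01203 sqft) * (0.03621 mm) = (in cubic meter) 4.047e-08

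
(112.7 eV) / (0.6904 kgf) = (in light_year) 2.819e-34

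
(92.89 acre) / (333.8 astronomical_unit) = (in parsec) 2.44e-25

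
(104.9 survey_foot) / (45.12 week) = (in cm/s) 0.0001172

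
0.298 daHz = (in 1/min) 178.8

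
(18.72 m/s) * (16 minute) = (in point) 5.094e+07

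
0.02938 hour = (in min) 1.763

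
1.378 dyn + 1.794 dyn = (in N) 3.172e-05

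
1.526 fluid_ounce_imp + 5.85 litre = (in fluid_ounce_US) 199.3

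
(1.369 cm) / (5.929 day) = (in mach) 7.849e-11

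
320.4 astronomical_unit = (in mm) 4.793e+16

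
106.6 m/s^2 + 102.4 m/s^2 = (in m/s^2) 209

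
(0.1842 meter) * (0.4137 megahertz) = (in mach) 223.8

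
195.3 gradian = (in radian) 3.068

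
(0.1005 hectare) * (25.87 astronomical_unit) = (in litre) 3.889e+18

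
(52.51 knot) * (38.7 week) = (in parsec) 2.049e-08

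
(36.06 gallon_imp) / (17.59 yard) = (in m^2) 0.01019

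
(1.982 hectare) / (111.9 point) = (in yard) 5.491e+05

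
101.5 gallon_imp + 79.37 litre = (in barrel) 3.402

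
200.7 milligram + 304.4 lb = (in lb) 304.4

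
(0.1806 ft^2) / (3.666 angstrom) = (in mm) 4.577e+10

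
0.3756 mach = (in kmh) 460.4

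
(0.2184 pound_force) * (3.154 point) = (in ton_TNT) 2.584e-13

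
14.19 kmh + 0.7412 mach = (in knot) 498.2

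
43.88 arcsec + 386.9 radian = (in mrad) 3.869e+05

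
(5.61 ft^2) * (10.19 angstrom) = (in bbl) 3.34e-09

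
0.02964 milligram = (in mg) 0.02964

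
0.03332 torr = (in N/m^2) 4.442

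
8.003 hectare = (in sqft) 8.614e+05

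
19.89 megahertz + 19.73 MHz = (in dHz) 3.962e+08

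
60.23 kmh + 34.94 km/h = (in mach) 0.07764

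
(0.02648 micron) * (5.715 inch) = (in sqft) 4.138e-08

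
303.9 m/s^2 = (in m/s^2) 303.9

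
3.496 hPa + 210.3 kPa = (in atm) 2.079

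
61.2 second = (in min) 1.02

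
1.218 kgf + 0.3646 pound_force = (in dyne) 1.357e+06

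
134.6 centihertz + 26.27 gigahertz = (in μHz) 2.627e+16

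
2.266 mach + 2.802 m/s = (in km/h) 2788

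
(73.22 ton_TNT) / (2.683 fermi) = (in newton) 1.142e+26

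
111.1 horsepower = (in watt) 8.285e+04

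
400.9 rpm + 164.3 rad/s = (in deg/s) 1.182e+04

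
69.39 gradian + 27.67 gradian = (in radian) 1.525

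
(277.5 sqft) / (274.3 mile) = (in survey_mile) 3.629e-08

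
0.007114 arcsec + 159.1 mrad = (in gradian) 10.13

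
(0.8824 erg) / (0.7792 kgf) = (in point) 3.273e-05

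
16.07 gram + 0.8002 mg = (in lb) 0.03543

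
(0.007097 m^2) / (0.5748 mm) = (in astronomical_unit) 8.253e-11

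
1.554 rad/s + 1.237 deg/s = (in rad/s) 1.576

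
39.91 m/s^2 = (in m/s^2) 39.91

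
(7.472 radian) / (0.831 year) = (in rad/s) 2.851e-07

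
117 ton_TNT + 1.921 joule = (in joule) 4.895e+11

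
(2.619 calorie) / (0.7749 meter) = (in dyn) 1.414e+06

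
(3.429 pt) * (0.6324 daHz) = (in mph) 0.01711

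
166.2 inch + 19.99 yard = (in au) 1.504e-10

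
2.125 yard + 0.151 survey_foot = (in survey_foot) 6.526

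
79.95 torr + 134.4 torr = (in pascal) 2.858e+04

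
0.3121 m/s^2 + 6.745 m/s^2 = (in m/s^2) 7.057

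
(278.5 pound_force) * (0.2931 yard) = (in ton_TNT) 7.935e-08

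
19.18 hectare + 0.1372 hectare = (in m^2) 1.932e+05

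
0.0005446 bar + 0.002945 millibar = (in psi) 0.007941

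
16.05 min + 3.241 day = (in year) 0.00891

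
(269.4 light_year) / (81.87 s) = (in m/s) 3.113e+16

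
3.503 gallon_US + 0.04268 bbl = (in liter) 20.05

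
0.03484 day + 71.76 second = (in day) 0.03567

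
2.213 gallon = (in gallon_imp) 1.843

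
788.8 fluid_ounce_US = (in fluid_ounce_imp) 821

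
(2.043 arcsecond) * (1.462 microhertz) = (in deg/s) 8.297e-10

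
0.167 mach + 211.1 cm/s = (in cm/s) 5897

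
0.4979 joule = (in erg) 4.979e+06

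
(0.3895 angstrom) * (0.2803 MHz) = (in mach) 3.206e-08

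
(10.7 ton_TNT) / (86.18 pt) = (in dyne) 1.473e+17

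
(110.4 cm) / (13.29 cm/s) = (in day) 9.615e-05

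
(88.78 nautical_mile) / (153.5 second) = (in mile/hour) 2396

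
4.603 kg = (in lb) 10.15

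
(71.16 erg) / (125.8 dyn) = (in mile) 3.515e-06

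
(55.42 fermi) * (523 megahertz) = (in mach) 8.512e-08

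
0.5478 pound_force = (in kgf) 0.2485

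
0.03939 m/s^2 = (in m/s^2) 0.03939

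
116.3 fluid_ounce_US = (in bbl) 0.02163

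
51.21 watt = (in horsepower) 0.06867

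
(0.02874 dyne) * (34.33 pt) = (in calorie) 8.319e-10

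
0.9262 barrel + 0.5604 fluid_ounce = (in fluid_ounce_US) 4980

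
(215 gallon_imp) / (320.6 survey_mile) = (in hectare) 1.894e-10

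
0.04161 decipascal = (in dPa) 0.04161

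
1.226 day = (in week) 0.1751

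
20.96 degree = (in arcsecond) 7.546e+04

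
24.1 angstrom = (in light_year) 2.547e-25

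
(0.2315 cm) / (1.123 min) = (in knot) 6.679e-05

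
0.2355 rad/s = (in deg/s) 13.49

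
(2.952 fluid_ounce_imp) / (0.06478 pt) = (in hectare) 0.000367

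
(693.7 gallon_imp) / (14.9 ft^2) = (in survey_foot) 7.474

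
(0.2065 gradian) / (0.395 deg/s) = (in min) 0.007842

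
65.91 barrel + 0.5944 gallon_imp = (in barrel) 65.93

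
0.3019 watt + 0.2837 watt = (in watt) 0.5856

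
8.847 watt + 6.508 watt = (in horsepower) 0.02059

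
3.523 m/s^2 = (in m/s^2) 3.523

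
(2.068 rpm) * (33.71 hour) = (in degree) 1.506e+06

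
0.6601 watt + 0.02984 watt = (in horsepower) 0.0009252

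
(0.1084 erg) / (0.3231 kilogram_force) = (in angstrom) 34.21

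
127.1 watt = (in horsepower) 0.1704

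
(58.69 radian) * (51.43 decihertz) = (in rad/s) 301.8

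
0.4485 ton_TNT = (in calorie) 4.485e+08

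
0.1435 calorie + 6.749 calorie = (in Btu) 0.02733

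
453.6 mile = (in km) 730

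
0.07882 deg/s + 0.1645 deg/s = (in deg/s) 0.2433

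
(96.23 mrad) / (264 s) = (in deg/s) 0.02088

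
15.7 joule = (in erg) 1.57e+08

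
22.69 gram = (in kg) 0.02269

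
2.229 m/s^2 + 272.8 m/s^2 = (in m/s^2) 275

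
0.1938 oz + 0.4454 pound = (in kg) 0.2075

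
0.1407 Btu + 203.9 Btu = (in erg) 2.153e+12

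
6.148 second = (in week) 1.017e-05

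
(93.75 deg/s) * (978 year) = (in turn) 8.032e+09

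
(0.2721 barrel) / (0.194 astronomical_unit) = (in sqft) 1.604e-11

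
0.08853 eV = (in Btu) 1.344e-23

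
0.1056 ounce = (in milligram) 2994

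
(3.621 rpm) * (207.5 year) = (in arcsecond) 5.118e+14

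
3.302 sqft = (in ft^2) 3.302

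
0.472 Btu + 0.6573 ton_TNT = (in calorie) 6.573e+08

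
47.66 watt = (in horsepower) 0.06391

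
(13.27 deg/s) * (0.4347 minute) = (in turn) 0.9614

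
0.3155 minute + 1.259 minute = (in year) 2.996e-06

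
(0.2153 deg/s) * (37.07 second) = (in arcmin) 478.9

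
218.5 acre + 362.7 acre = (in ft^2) 2.532e+07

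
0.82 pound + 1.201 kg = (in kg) 1.573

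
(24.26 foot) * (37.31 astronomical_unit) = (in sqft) 4.442e+14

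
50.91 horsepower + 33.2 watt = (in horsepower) 50.95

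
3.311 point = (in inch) 0.04599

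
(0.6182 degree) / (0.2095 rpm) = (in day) 5.692e-06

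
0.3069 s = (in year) 9.732e-09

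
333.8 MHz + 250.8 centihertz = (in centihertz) 3.338e+10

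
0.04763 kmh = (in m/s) 0.01323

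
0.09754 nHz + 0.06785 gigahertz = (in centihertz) 6.785e+09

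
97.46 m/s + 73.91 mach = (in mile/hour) 5.651e+04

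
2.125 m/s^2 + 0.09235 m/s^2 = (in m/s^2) 2.217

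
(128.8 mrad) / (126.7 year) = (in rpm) 3.078e-10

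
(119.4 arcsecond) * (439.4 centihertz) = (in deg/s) 0.1457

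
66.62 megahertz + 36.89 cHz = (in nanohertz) 6.662e+16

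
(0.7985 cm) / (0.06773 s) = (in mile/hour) 0.2637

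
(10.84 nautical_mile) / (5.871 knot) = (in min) 110.8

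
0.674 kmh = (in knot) 0.3639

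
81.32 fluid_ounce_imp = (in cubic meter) 0.002311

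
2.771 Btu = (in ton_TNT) 6.987e-07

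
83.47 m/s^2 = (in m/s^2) 83.47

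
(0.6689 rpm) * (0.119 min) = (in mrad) 500.1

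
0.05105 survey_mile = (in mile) 0.05105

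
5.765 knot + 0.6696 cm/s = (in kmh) 10.7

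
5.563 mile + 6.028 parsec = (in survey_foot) 6.103e+17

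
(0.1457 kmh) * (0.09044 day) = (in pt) 8.965e+05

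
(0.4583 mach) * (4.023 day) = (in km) 5.424e+04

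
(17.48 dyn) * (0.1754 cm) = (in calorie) 7.328e-08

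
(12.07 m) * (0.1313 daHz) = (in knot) 30.81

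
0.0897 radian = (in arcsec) 1.85e+04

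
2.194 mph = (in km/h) 3.531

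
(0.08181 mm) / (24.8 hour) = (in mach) 2.691e-12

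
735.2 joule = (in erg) 7.352e+09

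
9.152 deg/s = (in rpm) 1.525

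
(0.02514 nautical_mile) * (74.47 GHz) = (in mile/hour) 7.756e+12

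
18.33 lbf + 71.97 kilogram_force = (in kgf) 80.28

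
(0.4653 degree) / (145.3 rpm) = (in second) 0.0005337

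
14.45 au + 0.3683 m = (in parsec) 7.006e-05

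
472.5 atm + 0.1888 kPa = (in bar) 478.8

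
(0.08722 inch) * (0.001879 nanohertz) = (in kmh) 1.499e-14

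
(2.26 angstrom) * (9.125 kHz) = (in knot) 4.009e-06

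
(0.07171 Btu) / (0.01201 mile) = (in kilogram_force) 0.3992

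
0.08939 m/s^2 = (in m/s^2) 0.08939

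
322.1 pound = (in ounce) 5154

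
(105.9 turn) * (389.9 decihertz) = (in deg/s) 1.486e+06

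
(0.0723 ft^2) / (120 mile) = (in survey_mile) 2.161e-11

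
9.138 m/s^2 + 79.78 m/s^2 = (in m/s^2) 88.92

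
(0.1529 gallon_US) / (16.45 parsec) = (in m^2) 1.14e-21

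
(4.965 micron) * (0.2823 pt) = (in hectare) 4.945e-14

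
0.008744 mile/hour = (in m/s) 0.003909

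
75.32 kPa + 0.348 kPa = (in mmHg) 567.6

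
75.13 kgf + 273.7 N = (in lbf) 227.2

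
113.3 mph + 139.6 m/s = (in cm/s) 1.902e+04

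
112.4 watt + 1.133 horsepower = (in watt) 957.3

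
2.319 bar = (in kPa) 231.9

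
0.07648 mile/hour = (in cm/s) 3.419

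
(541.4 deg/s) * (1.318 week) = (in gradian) 4.795e+08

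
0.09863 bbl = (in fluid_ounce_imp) 551.9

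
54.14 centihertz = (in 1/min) 32.48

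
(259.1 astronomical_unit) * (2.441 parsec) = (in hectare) 2.92e+26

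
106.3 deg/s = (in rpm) 17.72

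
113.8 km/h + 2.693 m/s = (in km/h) 123.5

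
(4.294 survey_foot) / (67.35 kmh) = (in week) 1.157e-07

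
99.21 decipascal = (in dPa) 99.21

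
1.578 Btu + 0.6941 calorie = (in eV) 1.041e+22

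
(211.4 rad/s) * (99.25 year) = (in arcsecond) 1.365e+17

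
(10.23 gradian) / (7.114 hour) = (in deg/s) 0.0003595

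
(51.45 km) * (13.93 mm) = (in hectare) 0.07167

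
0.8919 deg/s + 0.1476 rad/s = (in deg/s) 9.349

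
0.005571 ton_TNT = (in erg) 2.331e+14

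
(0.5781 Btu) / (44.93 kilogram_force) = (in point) 3924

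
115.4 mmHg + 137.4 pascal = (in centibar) 15.52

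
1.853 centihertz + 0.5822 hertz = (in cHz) 60.07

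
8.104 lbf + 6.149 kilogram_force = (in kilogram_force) 9.825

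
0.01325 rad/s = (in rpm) 0.1265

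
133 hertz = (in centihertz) 1.33e+04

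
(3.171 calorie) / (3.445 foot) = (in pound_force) 2.841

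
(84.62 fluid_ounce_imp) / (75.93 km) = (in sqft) 3.408e-07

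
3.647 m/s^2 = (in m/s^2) 3.647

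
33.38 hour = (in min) 2003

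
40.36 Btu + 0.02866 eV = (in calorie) 1.018e+04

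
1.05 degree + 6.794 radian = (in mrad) 6812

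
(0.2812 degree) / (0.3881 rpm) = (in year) 3.829e-09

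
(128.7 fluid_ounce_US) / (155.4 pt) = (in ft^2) 0.7473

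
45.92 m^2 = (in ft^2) 494.3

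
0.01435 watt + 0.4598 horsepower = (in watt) 342.9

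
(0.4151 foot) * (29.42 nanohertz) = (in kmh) 1.34e-08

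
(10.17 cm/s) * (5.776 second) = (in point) 1665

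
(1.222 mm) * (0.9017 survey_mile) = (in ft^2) 19.09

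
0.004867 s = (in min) 8.112e-05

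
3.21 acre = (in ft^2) 1.398e+05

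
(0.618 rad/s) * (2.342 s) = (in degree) 82.93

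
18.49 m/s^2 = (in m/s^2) 18.49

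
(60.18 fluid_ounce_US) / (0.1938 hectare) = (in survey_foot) 3.013e-06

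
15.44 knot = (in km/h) 28.59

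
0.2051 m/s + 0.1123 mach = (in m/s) 38.44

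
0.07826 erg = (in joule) 7.826e-09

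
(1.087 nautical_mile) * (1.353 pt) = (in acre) 0.0002374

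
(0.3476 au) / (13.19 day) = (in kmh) 1.643e+05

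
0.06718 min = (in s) 4.031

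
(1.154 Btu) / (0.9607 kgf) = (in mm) 1.292e+05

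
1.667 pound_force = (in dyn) 7.415e+05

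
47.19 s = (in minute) 0.7865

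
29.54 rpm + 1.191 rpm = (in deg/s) 184.4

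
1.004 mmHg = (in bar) 0.001339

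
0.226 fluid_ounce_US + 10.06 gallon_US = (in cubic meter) 0.03809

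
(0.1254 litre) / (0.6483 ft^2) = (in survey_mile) 1.294e-06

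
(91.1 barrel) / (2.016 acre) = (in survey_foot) 0.005824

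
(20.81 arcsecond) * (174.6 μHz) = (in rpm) 1.682e-07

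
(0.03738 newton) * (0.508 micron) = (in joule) 1.899e-08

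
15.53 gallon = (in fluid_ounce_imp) 2069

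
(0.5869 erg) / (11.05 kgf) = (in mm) 5.416e-07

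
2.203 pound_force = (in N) 9.799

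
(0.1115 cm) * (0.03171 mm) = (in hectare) 3.536e-12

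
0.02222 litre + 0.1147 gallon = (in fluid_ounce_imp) 16.06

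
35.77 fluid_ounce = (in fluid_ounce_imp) 37.23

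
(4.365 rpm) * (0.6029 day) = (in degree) 1.364e+06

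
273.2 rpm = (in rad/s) 28.61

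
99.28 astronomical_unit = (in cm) 1.485e+15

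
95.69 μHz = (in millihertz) 0.09569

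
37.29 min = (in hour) 0.6215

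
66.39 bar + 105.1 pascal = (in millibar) 6.639e+04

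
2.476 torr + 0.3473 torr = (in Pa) 376.4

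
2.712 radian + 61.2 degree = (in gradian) 240.7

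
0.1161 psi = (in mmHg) 6.004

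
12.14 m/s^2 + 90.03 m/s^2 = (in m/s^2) 102.2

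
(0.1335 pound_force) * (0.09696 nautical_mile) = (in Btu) 0.1011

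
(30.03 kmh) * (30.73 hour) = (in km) 922.8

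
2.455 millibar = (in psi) 0.03561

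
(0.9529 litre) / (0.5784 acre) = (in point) 0.001154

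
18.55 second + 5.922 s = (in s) 24.47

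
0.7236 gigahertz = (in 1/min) 4.342e+10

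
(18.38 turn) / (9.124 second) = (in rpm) 120.9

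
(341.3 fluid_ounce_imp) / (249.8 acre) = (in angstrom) 95.93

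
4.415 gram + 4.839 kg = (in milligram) 4.843e+06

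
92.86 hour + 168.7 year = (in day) 6.158e+04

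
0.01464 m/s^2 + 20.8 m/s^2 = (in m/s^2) 20.81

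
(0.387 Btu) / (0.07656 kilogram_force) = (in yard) 594.7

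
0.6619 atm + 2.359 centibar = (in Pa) 6.943e+04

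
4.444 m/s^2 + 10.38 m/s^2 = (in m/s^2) 14.82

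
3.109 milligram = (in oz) 0.0001097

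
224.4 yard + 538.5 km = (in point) 1.527e+09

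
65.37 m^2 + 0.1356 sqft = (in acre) 0.01616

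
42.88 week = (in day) 300.2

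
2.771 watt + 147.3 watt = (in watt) 150.1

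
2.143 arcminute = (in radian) 0.0006234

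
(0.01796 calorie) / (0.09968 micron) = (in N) 7.539e+05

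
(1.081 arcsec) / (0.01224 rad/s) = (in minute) 7.136e-06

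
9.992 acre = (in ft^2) 4.353e+05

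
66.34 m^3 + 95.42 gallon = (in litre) 6.67e+04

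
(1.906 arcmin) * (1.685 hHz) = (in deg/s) 5.353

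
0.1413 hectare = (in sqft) 1.521e+04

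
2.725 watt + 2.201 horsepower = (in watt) 1644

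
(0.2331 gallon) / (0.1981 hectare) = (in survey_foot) 1.461e-06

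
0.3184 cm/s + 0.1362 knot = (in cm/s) 7.325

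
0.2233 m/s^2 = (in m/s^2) 0.2233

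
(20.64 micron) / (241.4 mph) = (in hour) 5.313e-11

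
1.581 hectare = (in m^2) 1.581e+04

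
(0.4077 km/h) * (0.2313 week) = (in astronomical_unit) 1.059e-07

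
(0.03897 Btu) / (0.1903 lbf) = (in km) 0.04857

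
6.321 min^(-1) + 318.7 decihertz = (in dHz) 319.8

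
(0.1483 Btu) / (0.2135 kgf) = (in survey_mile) 0.04644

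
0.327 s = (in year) 1.037e-08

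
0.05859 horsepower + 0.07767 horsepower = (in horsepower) 0.1363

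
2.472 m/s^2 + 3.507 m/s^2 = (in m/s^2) 5.979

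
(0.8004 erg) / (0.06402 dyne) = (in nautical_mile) 6.751e-05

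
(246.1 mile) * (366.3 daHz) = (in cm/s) 1.451e+11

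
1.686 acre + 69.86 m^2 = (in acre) 1.703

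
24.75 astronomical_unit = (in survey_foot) 1.215e+13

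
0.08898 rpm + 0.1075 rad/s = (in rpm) 1.116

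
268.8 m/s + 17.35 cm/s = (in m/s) 269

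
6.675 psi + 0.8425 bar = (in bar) 1.303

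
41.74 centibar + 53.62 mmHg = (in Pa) 4.889e+04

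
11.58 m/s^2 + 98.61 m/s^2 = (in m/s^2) 110.2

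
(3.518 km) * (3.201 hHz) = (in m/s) 1.126e+06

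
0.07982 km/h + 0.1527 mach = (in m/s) 52.02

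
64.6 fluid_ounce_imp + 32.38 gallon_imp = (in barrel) 0.9374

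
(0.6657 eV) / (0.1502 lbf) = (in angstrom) 1.596e-09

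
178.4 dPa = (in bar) 0.0001784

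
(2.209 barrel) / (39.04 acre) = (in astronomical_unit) 1.486e-17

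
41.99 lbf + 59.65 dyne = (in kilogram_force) 19.05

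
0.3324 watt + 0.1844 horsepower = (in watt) 137.8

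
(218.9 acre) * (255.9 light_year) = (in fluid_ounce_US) 7.252e+28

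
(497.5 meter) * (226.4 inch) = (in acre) 0.7069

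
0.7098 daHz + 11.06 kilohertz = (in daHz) 1107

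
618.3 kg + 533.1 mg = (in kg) 618.3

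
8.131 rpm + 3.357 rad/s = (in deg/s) 241.1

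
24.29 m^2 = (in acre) 0.006002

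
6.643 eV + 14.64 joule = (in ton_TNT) 3.499e-09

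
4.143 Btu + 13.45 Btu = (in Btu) 17.59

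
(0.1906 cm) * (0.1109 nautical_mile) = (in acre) 9.673e-05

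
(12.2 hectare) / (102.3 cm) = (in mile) 74.1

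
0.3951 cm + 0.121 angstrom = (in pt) 11.2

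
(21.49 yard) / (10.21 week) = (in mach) 9.346e-09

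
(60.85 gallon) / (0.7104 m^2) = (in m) 0.3242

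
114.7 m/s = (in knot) 223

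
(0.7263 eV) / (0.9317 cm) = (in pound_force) 2.808e-18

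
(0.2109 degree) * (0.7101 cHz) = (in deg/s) 0.001498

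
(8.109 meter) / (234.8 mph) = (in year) 2.45e-09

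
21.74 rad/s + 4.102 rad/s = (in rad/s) 25.84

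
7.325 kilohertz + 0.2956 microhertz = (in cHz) 7.325e+05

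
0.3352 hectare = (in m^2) 3352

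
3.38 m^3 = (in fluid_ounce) 1.143e+05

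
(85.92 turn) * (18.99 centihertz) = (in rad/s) 102.5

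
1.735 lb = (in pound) 1.735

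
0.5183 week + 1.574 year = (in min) 8.325e+05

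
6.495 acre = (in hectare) 2.628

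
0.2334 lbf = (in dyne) 1.038e+05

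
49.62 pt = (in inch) 0.6892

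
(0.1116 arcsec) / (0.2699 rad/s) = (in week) 3.315e-12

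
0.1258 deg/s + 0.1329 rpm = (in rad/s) 0.01611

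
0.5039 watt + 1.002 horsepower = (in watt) 747.7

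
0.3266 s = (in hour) 9.072e-05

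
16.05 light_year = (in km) 1.518e+14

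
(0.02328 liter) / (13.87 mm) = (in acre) 4.148e-07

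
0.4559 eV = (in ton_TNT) 1.746e-29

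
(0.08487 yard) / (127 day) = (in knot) 1.375e-08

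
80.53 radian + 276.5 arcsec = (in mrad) 8.053e+04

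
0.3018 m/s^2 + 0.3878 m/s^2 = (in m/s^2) 0.6896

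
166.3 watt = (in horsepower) 0.223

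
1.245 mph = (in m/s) 0.5566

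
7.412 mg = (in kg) 7.412e-06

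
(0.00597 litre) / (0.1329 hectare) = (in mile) 2.791e-12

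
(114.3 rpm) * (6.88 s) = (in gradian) 5243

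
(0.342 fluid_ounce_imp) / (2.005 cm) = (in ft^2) 0.005217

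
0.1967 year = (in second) 6.203e+06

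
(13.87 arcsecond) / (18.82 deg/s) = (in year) 6.492e-12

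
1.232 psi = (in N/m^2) 8494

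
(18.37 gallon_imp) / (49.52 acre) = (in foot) 1.367e-06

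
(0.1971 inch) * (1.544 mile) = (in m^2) 12.44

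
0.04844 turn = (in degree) 17.44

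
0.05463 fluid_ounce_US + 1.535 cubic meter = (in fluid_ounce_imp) 5.402e+04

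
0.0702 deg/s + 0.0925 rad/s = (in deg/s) 5.37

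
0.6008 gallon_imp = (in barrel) 0.01718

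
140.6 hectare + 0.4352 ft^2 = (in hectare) 140.6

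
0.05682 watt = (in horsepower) 7.62e-05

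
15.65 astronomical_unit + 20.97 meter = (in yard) 2.56e+12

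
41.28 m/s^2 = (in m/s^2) 41.28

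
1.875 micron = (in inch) 7.382e-05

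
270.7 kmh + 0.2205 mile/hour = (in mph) 168.4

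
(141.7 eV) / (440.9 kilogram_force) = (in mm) 5.251e-18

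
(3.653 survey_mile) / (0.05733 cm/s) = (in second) 1.025e+07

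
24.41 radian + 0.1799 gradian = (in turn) 3.885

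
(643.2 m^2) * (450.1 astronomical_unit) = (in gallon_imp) 9.527e+18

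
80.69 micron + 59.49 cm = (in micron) 5.95e+05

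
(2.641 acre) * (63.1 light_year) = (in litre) 6.38e+24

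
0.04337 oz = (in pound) 0.002711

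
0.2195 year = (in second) 6.922e+06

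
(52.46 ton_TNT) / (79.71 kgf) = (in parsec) 9.1e-09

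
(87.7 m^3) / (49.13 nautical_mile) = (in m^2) 0.0009639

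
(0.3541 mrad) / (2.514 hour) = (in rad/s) 3.913e-08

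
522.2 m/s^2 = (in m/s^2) 522.2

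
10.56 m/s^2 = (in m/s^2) 10.56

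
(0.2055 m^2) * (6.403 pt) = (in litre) 0.4642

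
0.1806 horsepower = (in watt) 134.7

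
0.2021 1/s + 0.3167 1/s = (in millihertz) 518.8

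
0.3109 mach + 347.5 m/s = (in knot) 881.3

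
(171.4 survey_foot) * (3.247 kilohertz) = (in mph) 3.795e+05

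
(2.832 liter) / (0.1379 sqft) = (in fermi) 2.211e+14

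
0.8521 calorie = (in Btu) 0.003379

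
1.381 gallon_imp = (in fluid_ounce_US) 212.3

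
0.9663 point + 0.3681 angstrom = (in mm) 0.3409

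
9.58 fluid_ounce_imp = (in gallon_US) 0.07191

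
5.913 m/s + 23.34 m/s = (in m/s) 29.25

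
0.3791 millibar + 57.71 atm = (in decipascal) 5.848e+07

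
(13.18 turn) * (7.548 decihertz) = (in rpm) 596.9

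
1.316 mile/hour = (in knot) 1.144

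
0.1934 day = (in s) 1.671e+04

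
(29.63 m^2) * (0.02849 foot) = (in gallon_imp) 56.6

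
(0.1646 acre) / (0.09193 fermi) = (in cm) 7.246e+20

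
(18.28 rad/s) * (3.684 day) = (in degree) 3.334e+08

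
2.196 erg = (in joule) 2.196e-07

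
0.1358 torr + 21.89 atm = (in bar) 22.18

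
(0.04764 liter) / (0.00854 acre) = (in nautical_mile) 7.443e-10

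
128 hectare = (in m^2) 1.28e+06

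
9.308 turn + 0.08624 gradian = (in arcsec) 1.206e+07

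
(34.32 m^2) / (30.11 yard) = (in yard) 1.363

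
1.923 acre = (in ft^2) 8.377e+04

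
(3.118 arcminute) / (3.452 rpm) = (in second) 0.002509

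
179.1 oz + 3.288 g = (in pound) 11.2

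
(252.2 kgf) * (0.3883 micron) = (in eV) 5.994e+15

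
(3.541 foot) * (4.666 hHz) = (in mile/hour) 1127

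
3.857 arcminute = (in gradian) 0.07143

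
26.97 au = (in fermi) 4.035e+27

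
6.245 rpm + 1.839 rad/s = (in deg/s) 142.8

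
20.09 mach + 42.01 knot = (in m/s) 6862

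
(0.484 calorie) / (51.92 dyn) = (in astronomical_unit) 2.607e-08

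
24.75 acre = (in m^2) 1.002e+05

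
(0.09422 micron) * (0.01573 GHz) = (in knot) 2.881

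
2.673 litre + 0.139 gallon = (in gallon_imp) 0.7037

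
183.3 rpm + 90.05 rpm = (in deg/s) 1640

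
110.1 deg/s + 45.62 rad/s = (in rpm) 454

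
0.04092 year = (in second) 1.29e+06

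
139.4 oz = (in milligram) 3.952e+06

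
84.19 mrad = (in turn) 0.0134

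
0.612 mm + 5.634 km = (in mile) 3.501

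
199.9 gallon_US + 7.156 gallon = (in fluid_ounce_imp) 2.759e+04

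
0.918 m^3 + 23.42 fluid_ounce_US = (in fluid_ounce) 3.106e+04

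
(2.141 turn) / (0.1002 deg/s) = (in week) 0.01272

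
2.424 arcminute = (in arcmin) 2.424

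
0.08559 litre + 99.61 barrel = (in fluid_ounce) 5.355e+05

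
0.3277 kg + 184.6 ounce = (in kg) 5.561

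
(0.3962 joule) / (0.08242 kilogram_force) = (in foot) 1.608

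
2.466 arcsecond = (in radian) 1.196e-05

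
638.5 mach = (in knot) 4.226e+05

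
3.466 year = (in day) 1265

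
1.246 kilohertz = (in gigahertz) 1.246e-06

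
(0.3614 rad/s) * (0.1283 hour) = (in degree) 9564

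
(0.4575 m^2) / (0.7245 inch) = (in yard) 27.19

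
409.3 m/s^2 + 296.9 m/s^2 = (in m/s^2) 706.2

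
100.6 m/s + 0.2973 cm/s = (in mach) 0.2955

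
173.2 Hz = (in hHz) 1.732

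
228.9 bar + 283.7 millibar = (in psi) 3324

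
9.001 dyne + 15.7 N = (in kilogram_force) 1.601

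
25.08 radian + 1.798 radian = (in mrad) 2.688e+04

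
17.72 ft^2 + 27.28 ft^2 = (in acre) 0.001033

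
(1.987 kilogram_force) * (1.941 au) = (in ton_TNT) 1352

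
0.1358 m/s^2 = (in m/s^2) 0.1358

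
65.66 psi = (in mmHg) 3396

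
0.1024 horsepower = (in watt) 76.36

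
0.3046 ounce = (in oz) 0.3046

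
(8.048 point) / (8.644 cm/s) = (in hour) 9.124e-06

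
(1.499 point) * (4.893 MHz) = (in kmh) 9315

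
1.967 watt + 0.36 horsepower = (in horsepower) 0.3626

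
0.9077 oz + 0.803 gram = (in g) 26.54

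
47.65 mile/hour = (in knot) 41.41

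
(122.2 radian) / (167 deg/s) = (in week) 6.932e-05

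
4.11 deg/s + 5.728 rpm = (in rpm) 6.413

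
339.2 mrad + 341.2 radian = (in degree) 1.957e+04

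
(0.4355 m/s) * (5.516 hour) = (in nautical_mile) 4.67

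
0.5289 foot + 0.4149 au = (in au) 0.4149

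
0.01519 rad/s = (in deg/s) 0.8703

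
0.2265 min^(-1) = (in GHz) 3.775e-12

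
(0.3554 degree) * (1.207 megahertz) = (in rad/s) 7487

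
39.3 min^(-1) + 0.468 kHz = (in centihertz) 4.687e+04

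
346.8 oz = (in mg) 9.832e+06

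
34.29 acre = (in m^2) 1.388e+05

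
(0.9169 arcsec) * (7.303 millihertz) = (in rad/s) 3.246e-08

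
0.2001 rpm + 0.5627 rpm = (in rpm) 0.7628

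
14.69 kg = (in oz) 518.2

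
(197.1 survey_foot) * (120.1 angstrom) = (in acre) 1.783e-10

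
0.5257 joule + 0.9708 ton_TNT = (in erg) 4.062e+16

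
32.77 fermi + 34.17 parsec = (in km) 1.054e+15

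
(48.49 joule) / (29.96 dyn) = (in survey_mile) 100.6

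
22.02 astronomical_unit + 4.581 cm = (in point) 9.338e+15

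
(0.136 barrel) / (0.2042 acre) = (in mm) 0.02617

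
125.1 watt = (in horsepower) 0.1678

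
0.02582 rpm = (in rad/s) 0.002704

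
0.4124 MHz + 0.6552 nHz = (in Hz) 4.124e+05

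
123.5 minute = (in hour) 2.058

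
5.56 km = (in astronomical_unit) 3.717e-08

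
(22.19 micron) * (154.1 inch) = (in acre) 2.146e-08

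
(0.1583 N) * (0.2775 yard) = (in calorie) 0.0096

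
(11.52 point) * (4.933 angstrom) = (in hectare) 2.005e-16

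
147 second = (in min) 2.45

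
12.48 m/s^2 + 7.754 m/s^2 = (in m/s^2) 20.23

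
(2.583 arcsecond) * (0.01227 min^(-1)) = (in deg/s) 1.467e-07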